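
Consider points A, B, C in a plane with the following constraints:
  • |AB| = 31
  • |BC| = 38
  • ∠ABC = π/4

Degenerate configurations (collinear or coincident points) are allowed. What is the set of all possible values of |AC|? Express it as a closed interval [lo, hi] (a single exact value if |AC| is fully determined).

|AC| = √(2405 - 1178·√(2))  (≈ 27.1856)

|AB| ∈ {31}
|BC| ∈ {38}
|AC| ∈ {√(2405 - 1178·√(2))}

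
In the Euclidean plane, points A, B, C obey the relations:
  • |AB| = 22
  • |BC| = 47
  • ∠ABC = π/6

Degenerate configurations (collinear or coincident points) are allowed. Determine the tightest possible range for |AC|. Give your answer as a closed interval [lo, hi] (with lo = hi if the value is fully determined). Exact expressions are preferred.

|AC| = √(2693 - 1034·√(3))  (≈ 30.0343)

|AB| ∈ {22}
|BC| ∈ {47}
|AC| ∈ {√(2693 - 1034·√(3))}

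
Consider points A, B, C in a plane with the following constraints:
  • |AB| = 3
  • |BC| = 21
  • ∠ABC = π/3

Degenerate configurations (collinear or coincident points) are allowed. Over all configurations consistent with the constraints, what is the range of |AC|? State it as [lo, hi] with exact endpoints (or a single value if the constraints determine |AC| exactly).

|AB| ∈ {3}
|BC| ∈ {21}
|AC| ∈ {3·√(43)}

|AC| = 3·√(43)  (≈ 19.6723)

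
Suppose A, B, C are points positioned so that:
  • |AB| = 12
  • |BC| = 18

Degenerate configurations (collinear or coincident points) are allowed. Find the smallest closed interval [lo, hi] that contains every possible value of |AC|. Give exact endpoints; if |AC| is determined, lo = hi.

|AC| ∈ [6, 30]  (≈ [6.0000, 30.0000])

|AB| ∈ {12}
|BC| ∈ {18}
|AC| ∈ [6, 30]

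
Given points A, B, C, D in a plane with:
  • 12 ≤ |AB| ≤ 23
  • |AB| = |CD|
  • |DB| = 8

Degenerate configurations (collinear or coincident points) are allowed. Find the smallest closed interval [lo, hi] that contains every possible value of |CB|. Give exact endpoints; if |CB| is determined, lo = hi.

|AB| ∈ [12, 23]
|BD| ∈ {8}
|CD| ∈ [12, 23]
|AD| ∈ [4, 31]
|BC| ∈ [4, 31]
|AC| ∈ [0, 54]

|CB| ∈ [4, 31]  (≈ [4.0000, 31.0000])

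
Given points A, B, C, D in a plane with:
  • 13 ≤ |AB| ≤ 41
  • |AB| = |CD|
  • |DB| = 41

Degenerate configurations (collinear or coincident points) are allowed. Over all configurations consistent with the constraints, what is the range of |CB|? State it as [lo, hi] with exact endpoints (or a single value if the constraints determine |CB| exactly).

|CB| ∈ [0, 82]  (≈ [0.0000, 82.0000])

|AB| ∈ [13, 41]
|BD| ∈ {41}
|CD| ∈ [13, 41]
|AD| ∈ [0, 82]
|BC| ∈ [0, 82]
|AC| ∈ [0, 123]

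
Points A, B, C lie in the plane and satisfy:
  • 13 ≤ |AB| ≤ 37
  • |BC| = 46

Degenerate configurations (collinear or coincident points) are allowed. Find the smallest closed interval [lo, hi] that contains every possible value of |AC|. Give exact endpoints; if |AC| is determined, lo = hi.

|AB| ∈ [13, 37]
|BC| ∈ {46}
|AC| ∈ [9, 83]

|AC| ∈ [9, 83]  (≈ [9.0000, 83.0000])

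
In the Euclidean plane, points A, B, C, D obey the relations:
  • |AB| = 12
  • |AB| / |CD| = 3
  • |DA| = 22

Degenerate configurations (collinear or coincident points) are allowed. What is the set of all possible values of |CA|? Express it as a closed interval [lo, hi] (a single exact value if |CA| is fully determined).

|CA| ∈ [18, 26]  (≈ [18.0000, 26.0000])

|AB| ∈ {12}
|AD| ∈ {22}
|CD| ∈ {4}
|BD| ∈ [10, 34]
|AC| ∈ [18, 26]
|BC| ∈ [6, 38]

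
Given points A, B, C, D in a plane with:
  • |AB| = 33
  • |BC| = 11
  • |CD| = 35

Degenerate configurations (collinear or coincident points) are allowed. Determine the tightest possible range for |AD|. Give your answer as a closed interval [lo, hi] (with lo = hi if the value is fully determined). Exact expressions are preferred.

|AD| ∈ [0, 79]  (≈ [0.0000, 79.0000])

|AB| ∈ {33}
|BC| ∈ {11}
|CD| ∈ {35}
|AC| ∈ [22, 44]
|BD| ∈ [24, 46]
|AD| ∈ [0, 79]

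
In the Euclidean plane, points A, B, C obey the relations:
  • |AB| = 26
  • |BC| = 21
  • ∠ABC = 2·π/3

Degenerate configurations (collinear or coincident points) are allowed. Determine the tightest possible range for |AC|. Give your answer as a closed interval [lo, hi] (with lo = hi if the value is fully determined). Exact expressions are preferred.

|AC| = √(1663)  (≈ 40.7799)

|AB| ∈ {26}
|BC| ∈ {21}
|AC| ∈ {√(1663)}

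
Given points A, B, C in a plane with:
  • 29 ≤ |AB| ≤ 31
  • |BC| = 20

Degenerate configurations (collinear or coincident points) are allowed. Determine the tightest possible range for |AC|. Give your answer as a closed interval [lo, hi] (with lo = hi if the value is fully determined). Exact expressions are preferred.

|AB| ∈ [29, 31]
|BC| ∈ {20}
|AC| ∈ [9, 51]

|AC| ∈ [9, 51]  (≈ [9.0000, 51.0000])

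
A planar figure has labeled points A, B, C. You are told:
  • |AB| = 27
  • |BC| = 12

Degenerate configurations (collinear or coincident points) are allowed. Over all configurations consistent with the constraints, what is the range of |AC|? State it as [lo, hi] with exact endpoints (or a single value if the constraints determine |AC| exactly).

|AB| ∈ {27}
|BC| ∈ {12}
|AC| ∈ [15, 39]

|AC| ∈ [15, 39]  (≈ [15.0000, 39.0000])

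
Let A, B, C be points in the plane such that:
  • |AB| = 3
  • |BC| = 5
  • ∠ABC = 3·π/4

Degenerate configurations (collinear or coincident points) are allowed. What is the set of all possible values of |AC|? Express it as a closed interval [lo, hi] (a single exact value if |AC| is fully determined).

|AC| = √(15·√(2) + 34)  (≈ 7.4306)

|AB| ∈ {3}
|BC| ∈ {5}
|AC| ∈ {√(15·√(2) + 34)}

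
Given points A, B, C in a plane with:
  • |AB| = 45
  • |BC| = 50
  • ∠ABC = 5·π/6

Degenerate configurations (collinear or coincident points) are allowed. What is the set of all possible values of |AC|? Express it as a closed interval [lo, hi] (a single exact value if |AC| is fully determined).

|AB| ∈ {45}
|BC| ∈ {50}
|AC| ∈ {5·√(90·√(3) + 181)}

|AC| = 5·√(90·√(3) + 181)  (≈ 91.7721)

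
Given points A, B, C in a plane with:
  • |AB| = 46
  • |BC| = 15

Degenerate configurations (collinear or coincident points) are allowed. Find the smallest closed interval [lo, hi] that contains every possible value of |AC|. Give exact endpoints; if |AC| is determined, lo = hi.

|AB| ∈ {46}
|BC| ∈ {15}
|AC| ∈ [31, 61]

|AC| ∈ [31, 61]  (≈ [31.0000, 61.0000])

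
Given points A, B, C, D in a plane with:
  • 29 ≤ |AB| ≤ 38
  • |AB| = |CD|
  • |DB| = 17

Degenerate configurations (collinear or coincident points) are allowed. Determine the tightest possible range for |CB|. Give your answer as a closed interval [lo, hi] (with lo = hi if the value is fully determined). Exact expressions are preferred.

|AB| ∈ [29, 38]
|BD| ∈ {17}
|CD| ∈ [29, 38]
|AD| ∈ [12, 55]
|BC| ∈ [12, 55]
|AC| ∈ [0, 93]

|CB| ∈ [12, 55]  (≈ [12.0000, 55.0000])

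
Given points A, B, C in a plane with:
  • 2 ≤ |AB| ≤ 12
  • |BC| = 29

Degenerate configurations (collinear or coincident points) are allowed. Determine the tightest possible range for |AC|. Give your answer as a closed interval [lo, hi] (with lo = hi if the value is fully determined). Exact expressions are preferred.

|AC| ∈ [17, 41]  (≈ [17.0000, 41.0000])

|AB| ∈ [2, 12]
|BC| ∈ {29}
|AC| ∈ [17, 41]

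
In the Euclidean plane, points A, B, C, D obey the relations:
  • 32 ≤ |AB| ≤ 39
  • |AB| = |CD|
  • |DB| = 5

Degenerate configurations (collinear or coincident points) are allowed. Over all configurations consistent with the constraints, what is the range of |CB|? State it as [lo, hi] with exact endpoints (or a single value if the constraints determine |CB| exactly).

|AB| ∈ [32, 39]
|BD| ∈ {5}
|CD| ∈ [32, 39]
|AD| ∈ [27, 44]
|BC| ∈ [27, 44]
|AC| ∈ [0, 83]

|CB| ∈ [27, 44]  (≈ [27.0000, 44.0000])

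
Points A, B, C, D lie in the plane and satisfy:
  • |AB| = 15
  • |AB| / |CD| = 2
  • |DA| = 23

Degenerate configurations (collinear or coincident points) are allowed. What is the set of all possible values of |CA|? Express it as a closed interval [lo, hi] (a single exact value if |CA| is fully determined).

|AB| ∈ {15}
|AD| ∈ {23}
|CD| ∈ {15/2}
|BD| ∈ [8, 38]
|AC| ∈ [31/2, 61/2]
|BC| ∈ [1/2, 91/2]

|CA| ∈ [31/2, 61/2]  (≈ [15.5000, 30.5000])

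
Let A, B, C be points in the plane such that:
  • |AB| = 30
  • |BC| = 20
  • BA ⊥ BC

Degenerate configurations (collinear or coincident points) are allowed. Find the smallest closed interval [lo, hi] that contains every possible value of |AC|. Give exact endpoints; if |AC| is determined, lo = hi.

|AB| ∈ {30}
|BC| ∈ {20}
|AC| ∈ {10·√(13)}

|AC| = 10·√(13)  (≈ 36.0555)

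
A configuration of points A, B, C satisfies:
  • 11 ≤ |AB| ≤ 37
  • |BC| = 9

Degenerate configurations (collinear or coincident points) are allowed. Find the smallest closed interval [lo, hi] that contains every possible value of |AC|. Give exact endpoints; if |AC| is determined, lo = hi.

|AB| ∈ [11, 37]
|BC| ∈ {9}
|AC| ∈ [2, 46]

|AC| ∈ [2, 46]  (≈ [2.0000, 46.0000])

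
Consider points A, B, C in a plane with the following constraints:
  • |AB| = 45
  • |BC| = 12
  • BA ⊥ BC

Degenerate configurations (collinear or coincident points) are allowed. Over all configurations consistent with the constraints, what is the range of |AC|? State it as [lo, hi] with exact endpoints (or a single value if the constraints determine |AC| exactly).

|AB| ∈ {45}
|BC| ∈ {12}
|AC| ∈ {3·√(241)}

|AC| = 3·√(241)  (≈ 46.5725)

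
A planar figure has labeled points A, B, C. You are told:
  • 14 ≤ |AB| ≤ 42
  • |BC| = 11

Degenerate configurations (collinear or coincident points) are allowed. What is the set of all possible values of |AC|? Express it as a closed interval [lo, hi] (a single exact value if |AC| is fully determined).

|AC| ∈ [3, 53]  (≈ [3.0000, 53.0000])

|AB| ∈ [14, 42]
|BC| ∈ {11}
|AC| ∈ [3, 53]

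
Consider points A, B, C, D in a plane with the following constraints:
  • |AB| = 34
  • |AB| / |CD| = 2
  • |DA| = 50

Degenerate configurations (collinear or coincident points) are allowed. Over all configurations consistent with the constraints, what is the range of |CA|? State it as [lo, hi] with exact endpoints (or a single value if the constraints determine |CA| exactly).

|AB| ∈ {34}
|AD| ∈ {50}
|CD| ∈ {17}
|BD| ∈ [16, 84]
|AC| ∈ [33, 67]
|BC| ∈ [0, 101]

|CA| ∈ [33, 67]  (≈ [33.0000, 67.0000])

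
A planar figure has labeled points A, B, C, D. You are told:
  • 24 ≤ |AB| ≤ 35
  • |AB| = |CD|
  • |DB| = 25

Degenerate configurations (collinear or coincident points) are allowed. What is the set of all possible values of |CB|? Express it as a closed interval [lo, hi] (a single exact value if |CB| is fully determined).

|CB| ∈ [0, 60]  (≈ [0.0000, 60.0000])

|AB| ∈ [24, 35]
|BD| ∈ {25}
|CD| ∈ [24, 35]
|AD| ∈ [0, 60]
|BC| ∈ [0, 60]
|AC| ∈ [0, 95]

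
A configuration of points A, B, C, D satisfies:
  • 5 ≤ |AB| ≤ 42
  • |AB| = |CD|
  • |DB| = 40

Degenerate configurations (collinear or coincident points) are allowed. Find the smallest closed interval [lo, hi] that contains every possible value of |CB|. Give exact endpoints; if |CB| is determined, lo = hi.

|CB| ∈ [0, 82]  (≈ [0.0000, 82.0000])

|AB| ∈ [5, 42]
|BD| ∈ {40}
|CD| ∈ [5, 42]
|AD| ∈ [0, 82]
|BC| ∈ [0, 82]
|AC| ∈ [0, 124]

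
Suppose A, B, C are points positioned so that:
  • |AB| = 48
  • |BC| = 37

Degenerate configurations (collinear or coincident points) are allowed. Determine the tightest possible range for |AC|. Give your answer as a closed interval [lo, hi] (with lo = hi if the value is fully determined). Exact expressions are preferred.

|AC| ∈ [11, 85]  (≈ [11.0000, 85.0000])

|AB| ∈ {48}
|BC| ∈ {37}
|AC| ∈ [11, 85]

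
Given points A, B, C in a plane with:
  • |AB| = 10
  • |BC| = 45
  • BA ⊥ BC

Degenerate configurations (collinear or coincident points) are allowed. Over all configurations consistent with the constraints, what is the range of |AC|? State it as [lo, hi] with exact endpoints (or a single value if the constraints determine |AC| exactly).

|AC| = 5·√(85)  (≈ 46.0977)

|AB| ∈ {10}
|BC| ∈ {45}
|AC| ∈ {5·√(85)}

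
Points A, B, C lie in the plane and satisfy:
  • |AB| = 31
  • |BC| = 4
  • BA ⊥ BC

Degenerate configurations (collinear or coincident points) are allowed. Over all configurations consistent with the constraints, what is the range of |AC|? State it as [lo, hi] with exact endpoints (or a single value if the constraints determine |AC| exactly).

|AB| ∈ {31}
|BC| ∈ {4}
|AC| ∈ {√(977)}

|AC| = √(977)  (≈ 31.2570)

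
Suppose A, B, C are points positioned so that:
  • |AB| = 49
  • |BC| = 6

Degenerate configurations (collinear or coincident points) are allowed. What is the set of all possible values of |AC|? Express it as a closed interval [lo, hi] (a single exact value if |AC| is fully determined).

|AB| ∈ {49}
|BC| ∈ {6}
|AC| ∈ [43, 55]

|AC| ∈ [43, 55]  (≈ [43.0000, 55.0000])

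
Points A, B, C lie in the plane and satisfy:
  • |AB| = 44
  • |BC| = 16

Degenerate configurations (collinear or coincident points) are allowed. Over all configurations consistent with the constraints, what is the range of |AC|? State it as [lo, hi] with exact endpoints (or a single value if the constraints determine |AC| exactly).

|AC| ∈ [28, 60]  (≈ [28.0000, 60.0000])

|AB| ∈ {44}
|BC| ∈ {16}
|AC| ∈ [28, 60]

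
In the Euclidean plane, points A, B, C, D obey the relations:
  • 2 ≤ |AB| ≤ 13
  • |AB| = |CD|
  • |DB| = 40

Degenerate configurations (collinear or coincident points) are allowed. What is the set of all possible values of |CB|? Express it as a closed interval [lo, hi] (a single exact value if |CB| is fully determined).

|AB| ∈ [2, 13]
|BD| ∈ {40}
|CD| ∈ [2, 13]
|AD| ∈ [27, 53]
|BC| ∈ [27, 53]
|AC| ∈ [14, 66]

|CB| ∈ [27, 53]  (≈ [27.0000, 53.0000])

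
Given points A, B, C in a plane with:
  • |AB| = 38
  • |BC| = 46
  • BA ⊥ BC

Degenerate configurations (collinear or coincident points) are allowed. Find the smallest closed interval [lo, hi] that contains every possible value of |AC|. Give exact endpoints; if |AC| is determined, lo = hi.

|AC| = 2·√(890)  (≈ 59.6657)

|AB| ∈ {38}
|BC| ∈ {46}
|AC| ∈ {2·√(890)}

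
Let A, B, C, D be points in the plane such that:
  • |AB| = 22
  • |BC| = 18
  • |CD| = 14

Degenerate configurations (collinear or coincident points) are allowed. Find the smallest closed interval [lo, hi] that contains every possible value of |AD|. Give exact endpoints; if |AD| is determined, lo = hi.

|AB| ∈ {22}
|BC| ∈ {18}
|CD| ∈ {14}
|AC| ∈ [4, 40]
|BD| ∈ [4, 32]
|AD| ∈ [0, 54]

|AD| ∈ [0, 54]  (≈ [0.0000, 54.0000])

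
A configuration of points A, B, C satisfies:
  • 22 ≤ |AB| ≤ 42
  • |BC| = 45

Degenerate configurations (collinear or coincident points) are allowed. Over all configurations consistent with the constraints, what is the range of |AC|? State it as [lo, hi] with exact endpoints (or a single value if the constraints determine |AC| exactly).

|AB| ∈ [22, 42]
|BC| ∈ {45}
|AC| ∈ [3, 87]

|AC| ∈ [3, 87]  (≈ [3.0000, 87.0000])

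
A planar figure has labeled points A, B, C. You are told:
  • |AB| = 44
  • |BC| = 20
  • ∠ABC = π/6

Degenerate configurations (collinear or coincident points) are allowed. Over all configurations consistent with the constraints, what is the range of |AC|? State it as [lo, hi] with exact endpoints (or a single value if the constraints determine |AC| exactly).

|AC| = 4·√(146 - 55·√(3))  (≈ 28.4920)

|AB| ∈ {44}
|BC| ∈ {20}
|AC| ∈ {4·√(146 - 55·√(3))}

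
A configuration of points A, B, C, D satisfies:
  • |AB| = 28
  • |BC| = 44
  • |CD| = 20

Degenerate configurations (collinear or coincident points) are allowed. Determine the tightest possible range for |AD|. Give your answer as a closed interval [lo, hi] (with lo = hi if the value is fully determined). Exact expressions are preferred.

|AD| ∈ [0, 92]  (≈ [0.0000, 92.0000])

|AB| ∈ {28}
|BC| ∈ {44}
|CD| ∈ {20}
|AC| ∈ [16, 72]
|BD| ∈ [24, 64]
|AD| ∈ [0, 92]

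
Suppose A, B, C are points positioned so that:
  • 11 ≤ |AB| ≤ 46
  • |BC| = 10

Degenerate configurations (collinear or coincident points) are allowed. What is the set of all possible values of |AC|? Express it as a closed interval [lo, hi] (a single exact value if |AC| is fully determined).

|AC| ∈ [1, 56]  (≈ [1.0000, 56.0000])

|AB| ∈ [11, 46]
|BC| ∈ {10}
|AC| ∈ [1, 56]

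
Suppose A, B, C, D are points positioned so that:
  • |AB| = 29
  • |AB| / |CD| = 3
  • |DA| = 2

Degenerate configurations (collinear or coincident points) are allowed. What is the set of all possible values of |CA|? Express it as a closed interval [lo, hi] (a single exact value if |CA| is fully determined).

|CA| ∈ [23/3, 35/3]  (≈ [7.6667, 11.6667])

|AB| ∈ {29}
|AD| ∈ {2}
|CD| ∈ {29/3}
|BD| ∈ [27, 31]
|AC| ∈ [23/3, 35/3]
|BC| ∈ [52/3, 122/3]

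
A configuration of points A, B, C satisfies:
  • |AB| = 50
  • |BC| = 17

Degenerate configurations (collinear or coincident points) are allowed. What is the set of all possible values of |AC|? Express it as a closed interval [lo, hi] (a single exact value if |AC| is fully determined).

|AB| ∈ {50}
|BC| ∈ {17}
|AC| ∈ [33, 67]

|AC| ∈ [33, 67]  (≈ [33.0000, 67.0000])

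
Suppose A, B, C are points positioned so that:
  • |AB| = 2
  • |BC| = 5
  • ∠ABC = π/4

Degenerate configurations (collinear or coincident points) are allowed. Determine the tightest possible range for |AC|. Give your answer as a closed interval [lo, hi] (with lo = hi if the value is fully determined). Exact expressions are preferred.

|AC| = √(29 - 10·√(2))  (≈ 3.8546)

|AB| ∈ {2}
|BC| ∈ {5}
|AC| ∈ {√(29 - 10·√(2))}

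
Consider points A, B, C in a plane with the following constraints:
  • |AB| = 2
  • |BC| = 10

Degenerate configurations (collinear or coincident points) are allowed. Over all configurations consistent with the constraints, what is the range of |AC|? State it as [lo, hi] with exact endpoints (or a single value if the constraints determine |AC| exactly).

|AB| ∈ {2}
|BC| ∈ {10}
|AC| ∈ [8, 12]

|AC| ∈ [8, 12]  (≈ [8.0000, 12.0000])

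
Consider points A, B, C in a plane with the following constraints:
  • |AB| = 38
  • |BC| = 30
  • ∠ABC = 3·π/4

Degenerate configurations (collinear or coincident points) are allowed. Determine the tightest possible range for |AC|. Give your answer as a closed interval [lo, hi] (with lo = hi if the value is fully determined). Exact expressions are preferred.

|AC| = 2·√(285·√(2) + 586)  (≈ 62.8984)

|AB| ∈ {38}
|BC| ∈ {30}
|AC| ∈ {2·√(285·√(2) + 586)}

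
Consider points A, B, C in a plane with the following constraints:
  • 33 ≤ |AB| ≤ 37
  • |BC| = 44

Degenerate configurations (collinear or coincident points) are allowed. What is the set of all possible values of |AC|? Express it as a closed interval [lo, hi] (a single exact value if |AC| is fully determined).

|AC| ∈ [7, 81]  (≈ [7.0000, 81.0000])

|AB| ∈ [33, 37]
|BC| ∈ {44}
|AC| ∈ [7, 81]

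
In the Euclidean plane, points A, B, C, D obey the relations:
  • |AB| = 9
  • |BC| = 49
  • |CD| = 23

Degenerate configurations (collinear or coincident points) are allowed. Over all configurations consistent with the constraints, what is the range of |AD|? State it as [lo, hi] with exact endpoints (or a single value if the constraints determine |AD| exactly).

|AD| ∈ [17, 81]  (≈ [17.0000, 81.0000])

|AB| ∈ {9}
|BC| ∈ {49}
|CD| ∈ {23}
|AC| ∈ [40, 58]
|BD| ∈ [26, 72]
|AD| ∈ [17, 81]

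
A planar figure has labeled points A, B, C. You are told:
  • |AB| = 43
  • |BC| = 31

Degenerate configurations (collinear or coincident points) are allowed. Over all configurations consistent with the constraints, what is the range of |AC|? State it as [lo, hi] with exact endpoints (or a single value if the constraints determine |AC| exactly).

|AB| ∈ {43}
|BC| ∈ {31}
|AC| ∈ [12, 74]

|AC| ∈ [12, 74]  (≈ [12.0000, 74.0000])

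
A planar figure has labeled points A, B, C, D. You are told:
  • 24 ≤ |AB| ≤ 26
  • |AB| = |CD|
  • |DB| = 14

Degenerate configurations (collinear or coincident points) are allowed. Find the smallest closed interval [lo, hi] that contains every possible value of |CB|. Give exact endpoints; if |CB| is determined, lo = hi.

|CB| ∈ [10, 40]  (≈ [10.0000, 40.0000])

|AB| ∈ [24, 26]
|BD| ∈ {14}
|CD| ∈ [24, 26]
|AD| ∈ [10, 40]
|BC| ∈ [10, 40]
|AC| ∈ [0, 66]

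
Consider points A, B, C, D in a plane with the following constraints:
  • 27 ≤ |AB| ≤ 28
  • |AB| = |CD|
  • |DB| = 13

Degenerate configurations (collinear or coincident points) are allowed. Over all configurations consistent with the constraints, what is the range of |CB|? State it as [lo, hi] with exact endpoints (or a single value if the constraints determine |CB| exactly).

|AB| ∈ [27, 28]
|BD| ∈ {13}
|CD| ∈ [27, 28]
|AD| ∈ [14, 41]
|BC| ∈ [14, 41]
|AC| ∈ [0, 69]

|CB| ∈ [14, 41]  (≈ [14.0000, 41.0000])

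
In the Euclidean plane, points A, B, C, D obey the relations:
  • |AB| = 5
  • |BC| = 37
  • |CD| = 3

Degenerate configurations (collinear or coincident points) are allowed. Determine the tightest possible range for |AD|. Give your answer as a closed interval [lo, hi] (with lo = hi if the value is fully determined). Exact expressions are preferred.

|AD| ∈ [29, 45]  (≈ [29.0000, 45.0000])

|AB| ∈ {5}
|BC| ∈ {37}
|CD| ∈ {3}
|AC| ∈ [32, 42]
|BD| ∈ [34, 40]
|AD| ∈ [29, 45]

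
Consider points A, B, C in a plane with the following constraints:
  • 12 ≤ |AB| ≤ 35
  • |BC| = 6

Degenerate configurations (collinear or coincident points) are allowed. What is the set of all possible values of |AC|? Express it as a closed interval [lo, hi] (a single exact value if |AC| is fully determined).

|AC| ∈ [6, 41]  (≈ [6.0000, 41.0000])

|AB| ∈ [12, 35]
|BC| ∈ {6}
|AC| ∈ [6, 41]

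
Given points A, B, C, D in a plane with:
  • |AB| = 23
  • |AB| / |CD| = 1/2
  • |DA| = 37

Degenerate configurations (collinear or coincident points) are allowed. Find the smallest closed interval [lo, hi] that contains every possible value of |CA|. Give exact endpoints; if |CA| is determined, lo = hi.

|AB| ∈ {23}
|AD| ∈ {37}
|CD| ∈ {46}
|BD| ∈ [14, 60]
|AC| ∈ [9, 83]
|BC| ∈ [0, 106]

|CA| ∈ [9, 83]  (≈ [9.0000, 83.0000])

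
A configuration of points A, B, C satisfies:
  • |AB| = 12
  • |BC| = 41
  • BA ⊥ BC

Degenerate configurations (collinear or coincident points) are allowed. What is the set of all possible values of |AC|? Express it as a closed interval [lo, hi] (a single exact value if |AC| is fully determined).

|AB| ∈ {12}
|BC| ∈ {41}
|AC| ∈ {5·√(73)}

|AC| = 5·√(73)  (≈ 42.7200)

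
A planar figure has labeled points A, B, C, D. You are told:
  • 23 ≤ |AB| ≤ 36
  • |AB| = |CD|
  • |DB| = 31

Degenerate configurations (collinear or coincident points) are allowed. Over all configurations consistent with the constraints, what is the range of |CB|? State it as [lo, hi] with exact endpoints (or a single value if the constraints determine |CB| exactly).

|AB| ∈ [23, 36]
|BD| ∈ {31}
|CD| ∈ [23, 36]
|AD| ∈ [0, 67]
|BC| ∈ [0, 67]
|AC| ∈ [0, 103]

|CB| ∈ [0, 67]  (≈ [0.0000, 67.0000])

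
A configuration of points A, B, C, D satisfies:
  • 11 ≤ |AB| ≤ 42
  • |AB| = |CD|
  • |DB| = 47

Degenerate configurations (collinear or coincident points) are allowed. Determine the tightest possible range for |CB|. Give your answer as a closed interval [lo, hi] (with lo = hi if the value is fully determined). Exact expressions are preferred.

|CB| ∈ [5, 89]  (≈ [5.0000, 89.0000])

|AB| ∈ [11, 42]
|BD| ∈ {47}
|CD| ∈ [11, 42]
|AD| ∈ [5, 89]
|BC| ∈ [5, 89]
|AC| ∈ [0, 131]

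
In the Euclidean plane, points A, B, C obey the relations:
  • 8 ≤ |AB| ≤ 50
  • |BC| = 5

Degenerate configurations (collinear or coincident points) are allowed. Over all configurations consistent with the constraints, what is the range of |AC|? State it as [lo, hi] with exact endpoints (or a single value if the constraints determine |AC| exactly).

|AC| ∈ [3, 55]  (≈ [3.0000, 55.0000])

|AB| ∈ [8, 50]
|BC| ∈ {5}
|AC| ∈ [3, 55]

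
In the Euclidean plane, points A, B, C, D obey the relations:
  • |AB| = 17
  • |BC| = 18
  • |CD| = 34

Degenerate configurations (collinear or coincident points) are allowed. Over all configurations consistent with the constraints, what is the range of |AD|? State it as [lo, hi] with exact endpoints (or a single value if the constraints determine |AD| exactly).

|AD| ∈ [0, 69]  (≈ [0.0000, 69.0000])

|AB| ∈ {17}
|BC| ∈ {18}
|CD| ∈ {34}
|AC| ∈ [1, 35]
|BD| ∈ [16, 52]
|AD| ∈ [0, 69]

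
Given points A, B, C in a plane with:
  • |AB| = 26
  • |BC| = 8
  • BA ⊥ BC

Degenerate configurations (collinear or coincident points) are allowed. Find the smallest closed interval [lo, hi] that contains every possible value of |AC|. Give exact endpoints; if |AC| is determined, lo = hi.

|AB| ∈ {26}
|BC| ∈ {8}
|AC| ∈ {2·√(185)}

|AC| = 2·√(185)  (≈ 27.2029)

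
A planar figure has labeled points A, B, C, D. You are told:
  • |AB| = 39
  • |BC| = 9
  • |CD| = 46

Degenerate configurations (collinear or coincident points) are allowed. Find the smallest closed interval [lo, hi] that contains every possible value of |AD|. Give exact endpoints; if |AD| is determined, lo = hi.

|AB| ∈ {39}
|BC| ∈ {9}
|CD| ∈ {46}
|AC| ∈ [30, 48]
|BD| ∈ [37, 55]
|AD| ∈ [0, 94]

|AD| ∈ [0, 94]  (≈ [0.0000, 94.0000])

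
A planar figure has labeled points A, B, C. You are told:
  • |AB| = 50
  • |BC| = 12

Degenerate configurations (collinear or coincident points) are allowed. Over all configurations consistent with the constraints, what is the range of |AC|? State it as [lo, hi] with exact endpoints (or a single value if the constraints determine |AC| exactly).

|AC| ∈ [38, 62]  (≈ [38.0000, 62.0000])

|AB| ∈ {50}
|BC| ∈ {12}
|AC| ∈ [38, 62]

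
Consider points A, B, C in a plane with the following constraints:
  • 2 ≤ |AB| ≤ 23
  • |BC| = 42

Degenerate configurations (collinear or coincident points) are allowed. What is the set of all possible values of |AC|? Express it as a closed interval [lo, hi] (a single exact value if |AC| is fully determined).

|AB| ∈ [2, 23]
|BC| ∈ {42}
|AC| ∈ [19, 65]

|AC| ∈ [19, 65]  (≈ [19.0000, 65.0000])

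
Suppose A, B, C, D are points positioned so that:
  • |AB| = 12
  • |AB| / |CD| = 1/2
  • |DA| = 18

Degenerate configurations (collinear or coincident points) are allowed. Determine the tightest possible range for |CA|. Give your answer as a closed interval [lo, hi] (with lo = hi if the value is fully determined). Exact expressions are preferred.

|CA| ∈ [6, 42]  (≈ [6.0000, 42.0000])

|AB| ∈ {12}
|AD| ∈ {18}
|CD| ∈ {24}
|BD| ∈ [6, 30]
|AC| ∈ [6, 42]
|BC| ∈ [0, 54]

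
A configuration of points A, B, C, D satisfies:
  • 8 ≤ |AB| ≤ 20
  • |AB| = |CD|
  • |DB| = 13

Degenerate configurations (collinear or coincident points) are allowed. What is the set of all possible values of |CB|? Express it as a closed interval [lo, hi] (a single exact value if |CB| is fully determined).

|AB| ∈ [8, 20]
|BD| ∈ {13}
|CD| ∈ [8, 20]
|AD| ∈ [0, 33]
|BC| ∈ [0, 33]
|AC| ∈ [0, 53]

|CB| ∈ [0, 33]  (≈ [0.0000, 33.0000])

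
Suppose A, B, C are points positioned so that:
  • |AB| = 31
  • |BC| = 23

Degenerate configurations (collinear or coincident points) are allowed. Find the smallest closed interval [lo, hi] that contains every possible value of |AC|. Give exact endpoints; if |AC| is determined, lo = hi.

|AB| ∈ {31}
|BC| ∈ {23}
|AC| ∈ [8, 54]

|AC| ∈ [8, 54]  (≈ [8.0000, 54.0000])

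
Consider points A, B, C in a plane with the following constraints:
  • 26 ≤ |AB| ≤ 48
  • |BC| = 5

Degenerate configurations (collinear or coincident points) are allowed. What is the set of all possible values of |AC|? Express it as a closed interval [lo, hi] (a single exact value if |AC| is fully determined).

|AC| ∈ [21, 53]  (≈ [21.0000, 53.0000])

|AB| ∈ [26, 48]
|BC| ∈ {5}
|AC| ∈ [21, 53]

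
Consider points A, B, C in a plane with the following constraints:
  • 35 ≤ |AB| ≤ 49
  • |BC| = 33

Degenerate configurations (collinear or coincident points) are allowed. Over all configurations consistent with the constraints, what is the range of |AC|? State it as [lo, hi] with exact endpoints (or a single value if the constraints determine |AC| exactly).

|AB| ∈ [35, 49]
|BC| ∈ {33}
|AC| ∈ [2, 82]

|AC| ∈ [2, 82]  (≈ [2.0000, 82.0000])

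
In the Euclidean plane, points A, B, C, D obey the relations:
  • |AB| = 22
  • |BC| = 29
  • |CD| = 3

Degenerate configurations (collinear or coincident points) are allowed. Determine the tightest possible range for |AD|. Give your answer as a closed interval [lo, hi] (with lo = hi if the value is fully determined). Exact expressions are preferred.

|AD| ∈ [4, 54]  (≈ [4.0000, 54.0000])

|AB| ∈ {22}
|BC| ∈ {29}
|CD| ∈ {3}
|AC| ∈ [7, 51]
|BD| ∈ [26, 32]
|AD| ∈ [4, 54]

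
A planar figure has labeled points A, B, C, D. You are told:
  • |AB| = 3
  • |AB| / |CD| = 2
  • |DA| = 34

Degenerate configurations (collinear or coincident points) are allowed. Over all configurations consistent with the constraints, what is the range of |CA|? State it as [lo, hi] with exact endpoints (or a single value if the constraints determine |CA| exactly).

|CA| ∈ [65/2, 71/2]  (≈ [32.5000, 35.5000])

|AB| ∈ {3}
|AD| ∈ {34}
|CD| ∈ {3/2}
|BD| ∈ [31, 37]
|AC| ∈ [65/2, 71/2]
|BC| ∈ [59/2, 77/2]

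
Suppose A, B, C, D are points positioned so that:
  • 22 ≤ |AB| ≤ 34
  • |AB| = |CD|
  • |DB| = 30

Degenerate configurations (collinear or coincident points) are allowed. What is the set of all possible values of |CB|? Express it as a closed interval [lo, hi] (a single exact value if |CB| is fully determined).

|CB| ∈ [0, 64]  (≈ [0.0000, 64.0000])

|AB| ∈ [22, 34]
|BD| ∈ {30}
|CD| ∈ [22, 34]
|AD| ∈ [0, 64]
|BC| ∈ [0, 64]
|AC| ∈ [0, 98]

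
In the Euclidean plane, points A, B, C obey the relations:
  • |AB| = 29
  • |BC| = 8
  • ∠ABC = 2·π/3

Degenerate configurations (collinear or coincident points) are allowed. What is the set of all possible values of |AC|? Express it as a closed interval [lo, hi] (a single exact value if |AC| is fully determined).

|AC| = √(1137)  (≈ 33.7194)

|AB| ∈ {29}
|BC| ∈ {8}
|AC| ∈ {√(1137)}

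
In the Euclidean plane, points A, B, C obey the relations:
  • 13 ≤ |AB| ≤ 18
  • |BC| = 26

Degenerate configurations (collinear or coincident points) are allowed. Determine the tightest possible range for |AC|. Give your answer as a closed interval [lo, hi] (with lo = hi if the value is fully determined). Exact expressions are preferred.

|AB| ∈ [13, 18]
|BC| ∈ {26}
|AC| ∈ [8, 44]

|AC| ∈ [8, 44]  (≈ [8.0000, 44.0000])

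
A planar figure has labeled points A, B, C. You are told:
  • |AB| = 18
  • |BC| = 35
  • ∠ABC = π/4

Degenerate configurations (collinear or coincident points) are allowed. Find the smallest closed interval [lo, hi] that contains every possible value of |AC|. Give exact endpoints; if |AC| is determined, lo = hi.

|AB| ∈ {18}
|BC| ∈ {35}
|AC| ∈ {√(1549 - 630·√(2))}

|AC| = √(1549 - 630·√(2))  (≈ 25.6524)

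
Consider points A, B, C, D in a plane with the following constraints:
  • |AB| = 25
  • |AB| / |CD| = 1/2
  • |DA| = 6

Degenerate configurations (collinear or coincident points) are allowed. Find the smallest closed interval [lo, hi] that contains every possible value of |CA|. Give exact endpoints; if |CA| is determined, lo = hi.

|CA| ∈ [44, 56]  (≈ [44.0000, 56.0000])

|AB| ∈ {25}
|AD| ∈ {6}
|CD| ∈ {50}
|BD| ∈ [19, 31]
|AC| ∈ [44, 56]
|BC| ∈ [19, 81]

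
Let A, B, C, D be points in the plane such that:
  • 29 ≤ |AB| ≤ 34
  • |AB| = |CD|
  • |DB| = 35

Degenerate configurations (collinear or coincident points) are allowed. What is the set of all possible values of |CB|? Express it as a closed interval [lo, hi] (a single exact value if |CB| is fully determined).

|AB| ∈ [29, 34]
|BD| ∈ {35}
|CD| ∈ [29, 34]
|AD| ∈ [1, 69]
|BC| ∈ [1, 69]
|AC| ∈ [0, 103]

|CB| ∈ [1, 69]  (≈ [1.0000, 69.0000])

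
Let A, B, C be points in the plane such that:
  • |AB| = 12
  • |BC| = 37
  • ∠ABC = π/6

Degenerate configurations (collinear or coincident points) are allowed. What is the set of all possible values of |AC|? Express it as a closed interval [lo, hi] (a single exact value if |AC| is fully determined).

|AB| ∈ {12}
|BC| ∈ {37}
|AC| ∈ {√(1513 - 444·√(3))}

|AC| = √(1513 - 444·√(3))  (≈ 27.2758)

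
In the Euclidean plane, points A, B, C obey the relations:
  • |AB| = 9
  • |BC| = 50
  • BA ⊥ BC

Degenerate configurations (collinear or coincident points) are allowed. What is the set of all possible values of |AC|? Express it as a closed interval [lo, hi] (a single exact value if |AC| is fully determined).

|AB| ∈ {9}
|BC| ∈ {50}
|AC| ∈ {√(2581)}

|AC| = √(2581)  (≈ 50.8035)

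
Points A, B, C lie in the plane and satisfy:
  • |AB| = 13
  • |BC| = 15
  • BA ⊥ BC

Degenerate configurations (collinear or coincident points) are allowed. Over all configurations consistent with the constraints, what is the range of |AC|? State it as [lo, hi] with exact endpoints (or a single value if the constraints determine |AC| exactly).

|AB| ∈ {13}
|BC| ∈ {15}
|AC| ∈ {√(394)}

|AC| = √(394)  (≈ 19.8494)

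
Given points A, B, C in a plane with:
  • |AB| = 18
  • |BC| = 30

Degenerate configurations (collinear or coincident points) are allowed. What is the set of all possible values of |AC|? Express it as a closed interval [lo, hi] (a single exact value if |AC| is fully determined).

|AC| ∈ [12, 48]  (≈ [12.0000, 48.0000])

|AB| ∈ {18}
|BC| ∈ {30}
|AC| ∈ [12, 48]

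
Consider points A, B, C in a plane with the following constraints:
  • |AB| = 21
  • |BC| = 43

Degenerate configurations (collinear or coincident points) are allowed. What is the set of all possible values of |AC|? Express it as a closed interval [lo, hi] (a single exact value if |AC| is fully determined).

|AB| ∈ {21}
|BC| ∈ {43}
|AC| ∈ [22, 64]

|AC| ∈ [22, 64]  (≈ [22.0000, 64.0000])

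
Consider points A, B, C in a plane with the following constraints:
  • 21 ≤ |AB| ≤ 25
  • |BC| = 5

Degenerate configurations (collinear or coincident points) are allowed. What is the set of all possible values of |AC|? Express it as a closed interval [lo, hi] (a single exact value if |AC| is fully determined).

|AB| ∈ [21, 25]
|BC| ∈ {5}
|AC| ∈ [16, 30]

|AC| ∈ [16, 30]  (≈ [16.0000, 30.0000])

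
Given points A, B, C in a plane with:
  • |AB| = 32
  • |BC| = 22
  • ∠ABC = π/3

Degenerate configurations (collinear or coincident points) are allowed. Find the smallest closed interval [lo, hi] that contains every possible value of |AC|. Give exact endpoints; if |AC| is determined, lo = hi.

|AB| ∈ {32}
|BC| ∈ {22}
|AC| ∈ {2·√(201)}

|AC| = 2·√(201)  (≈ 28.3549)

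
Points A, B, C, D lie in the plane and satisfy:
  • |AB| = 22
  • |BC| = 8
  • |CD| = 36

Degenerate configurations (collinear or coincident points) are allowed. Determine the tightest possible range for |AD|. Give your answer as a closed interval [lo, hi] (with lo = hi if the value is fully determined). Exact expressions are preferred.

|AD| ∈ [6, 66]  (≈ [6.0000, 66.0000])

|AB| ∈ {22}
|BC| ∈ {8}
|CD| ∈ {36}
|AC| ∈ [14, 30]
|BD| ∈ [28, 44]
|AD| ∈ [6, 66]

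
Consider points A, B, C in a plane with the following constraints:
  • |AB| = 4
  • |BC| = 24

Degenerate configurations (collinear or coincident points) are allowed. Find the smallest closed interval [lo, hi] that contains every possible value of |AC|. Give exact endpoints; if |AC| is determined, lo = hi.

|AC| ∈ [20, 28]  (≈ [20.0000, 28.0000])

|AB| ∈ {4}
|BC| ∈ {24}
|AC| ∈ [20, 28]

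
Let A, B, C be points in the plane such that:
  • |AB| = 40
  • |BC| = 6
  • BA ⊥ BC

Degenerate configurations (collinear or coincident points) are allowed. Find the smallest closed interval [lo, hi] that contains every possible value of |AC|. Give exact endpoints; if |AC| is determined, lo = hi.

|AB| ∈ {40}
|BC| ∈ {6}
|AC| ∈ {2·√(409)}

|AC| = 2·√(409)  (≈ 40.4475)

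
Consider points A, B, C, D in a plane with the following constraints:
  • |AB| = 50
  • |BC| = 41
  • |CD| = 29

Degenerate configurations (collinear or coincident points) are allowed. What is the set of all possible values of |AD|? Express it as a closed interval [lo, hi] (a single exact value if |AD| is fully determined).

|AB| ∈ {50}
|BC| ∈ {41}
|CD| ∈ {29}
|AC| ∈ [9, 91]
|BD| ∈ [12, 70]
|AD| ∈ [0, 120]

|AD| ∈ [0, 120]  (≈ [0.0000, 120.0000])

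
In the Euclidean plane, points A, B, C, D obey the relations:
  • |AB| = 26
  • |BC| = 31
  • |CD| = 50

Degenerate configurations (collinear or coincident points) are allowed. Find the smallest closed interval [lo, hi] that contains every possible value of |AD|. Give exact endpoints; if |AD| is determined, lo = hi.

|AD| ∈ [0, 107]  (≈ [0.0000, 107.0000])

|AB| ∈ {26}
|BC| ∈ {31}
|CD| ∈ {50}
|AC| ∈ [5, 57]
|BD| ∈ [19, 81]
|AD| ∈ [0, 107]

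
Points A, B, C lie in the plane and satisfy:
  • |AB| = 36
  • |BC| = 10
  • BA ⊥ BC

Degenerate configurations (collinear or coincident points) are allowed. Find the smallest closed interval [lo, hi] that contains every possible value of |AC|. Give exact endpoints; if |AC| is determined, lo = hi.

|AC| = 2·√(349)  (≈ 37.3631)

|AB| ∈ {36}
|BC| ∈ {10}
|AC| ∈ {2·√(349)}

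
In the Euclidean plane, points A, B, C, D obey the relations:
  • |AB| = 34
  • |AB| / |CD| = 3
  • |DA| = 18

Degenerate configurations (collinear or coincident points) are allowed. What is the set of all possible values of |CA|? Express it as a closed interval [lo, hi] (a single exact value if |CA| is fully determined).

|AB| ∈ {34}
|AD| ∈ {18}
|CD| ∈ {34/3}
|BD| ∈ [16, 52]
|AC| ∈ [20/3, 88/3]
|BC| ∈ [14/3, 190/3]

|CA| ∈ [20/3, 88/3]  (≈ [6.6667, 29.3333])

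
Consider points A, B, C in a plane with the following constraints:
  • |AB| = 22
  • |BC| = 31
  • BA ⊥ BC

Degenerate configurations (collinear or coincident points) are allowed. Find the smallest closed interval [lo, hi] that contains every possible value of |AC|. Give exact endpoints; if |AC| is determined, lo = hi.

|AC| = 17·√(5)  (≈ 38.0132)

|AB| ∈ {22}
|BC| ∈ {31}
|AC| ∈ {17·√(5)}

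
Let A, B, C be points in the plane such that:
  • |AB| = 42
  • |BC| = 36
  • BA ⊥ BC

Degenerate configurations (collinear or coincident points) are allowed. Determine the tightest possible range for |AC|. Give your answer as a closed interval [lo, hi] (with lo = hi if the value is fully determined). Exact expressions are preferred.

|AB| ∈ {42}
|BC| ∈ {36}
|AC| ∈ {6·√(85)}

|AC| = 6·√(85)  (≈ 55.3173)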